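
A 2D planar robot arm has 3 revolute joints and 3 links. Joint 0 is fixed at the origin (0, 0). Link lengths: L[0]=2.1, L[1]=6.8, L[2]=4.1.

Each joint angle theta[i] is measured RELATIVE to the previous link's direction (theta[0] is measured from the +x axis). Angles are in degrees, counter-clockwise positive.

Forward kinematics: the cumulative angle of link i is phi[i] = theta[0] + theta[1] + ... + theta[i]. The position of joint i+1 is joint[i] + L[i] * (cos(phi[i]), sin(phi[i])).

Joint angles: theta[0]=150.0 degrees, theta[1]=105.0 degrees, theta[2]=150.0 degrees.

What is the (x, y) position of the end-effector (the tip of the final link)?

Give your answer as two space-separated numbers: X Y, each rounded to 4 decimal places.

joint[0] = (0.0000, 0.0000)  (base)
link 0: phi[0] = 150 = 150 deg
  cos(150 deg) = -0.8660, sin(150 deg) = 0.5000
  joint[1] = (0.0000, 0.0000) + 2.1 * (-0.8660, 0.5000) = (0.0000 + -1.8187, 0.0000 + 1.0500) = (-1.8187, 1.0500)
link 1: phi[1] = 150 + 105 = 255 deg
  cos(255 deg) = -0.2588, sin(255 deg) = -0.9659
  joint[2] = (-1.8187, 1.0500) + 6.8 * (-0.2588, -0.9659) = (-1.8187 + -1.7600, 1.0500 + -6.5683) = (-3.5786, -5.5183)
link 2: phi[2] = 150 + 105 + 150 = 405 deg
  cos(405 deg) = 0.7071, sin(405 deg) = 0.7071
  joint[3] = (-3.5786, -5.5183) + 4.1 * (0.7071, 0.7071) = (-3.5786 + 2.8991, -5.5183 + 2.8991) = (-0.6795, -2.6192)
End effector: (-0.6795, -2.6192)

Answer: -0.6795 -2.6192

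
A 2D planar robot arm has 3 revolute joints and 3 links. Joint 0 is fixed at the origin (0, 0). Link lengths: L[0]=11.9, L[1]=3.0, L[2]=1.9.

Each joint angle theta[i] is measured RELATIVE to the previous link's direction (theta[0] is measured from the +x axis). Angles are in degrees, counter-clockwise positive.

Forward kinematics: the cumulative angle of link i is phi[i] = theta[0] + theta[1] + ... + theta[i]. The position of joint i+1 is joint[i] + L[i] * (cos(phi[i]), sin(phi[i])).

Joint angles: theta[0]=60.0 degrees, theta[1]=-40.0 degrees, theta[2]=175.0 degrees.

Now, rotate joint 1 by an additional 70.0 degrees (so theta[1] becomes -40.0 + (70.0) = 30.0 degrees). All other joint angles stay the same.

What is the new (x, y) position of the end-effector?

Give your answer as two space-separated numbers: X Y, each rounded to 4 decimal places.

Answer: 5.7844 11.4129

Derivation:
joint[0] = (0.0000, 0.0000)  (base)
link 0: phi[0] = 60 = 60 deg
  cos(60 deg) = 0.5000, sin(60 deg) = 0.8660
  joint[1] = (0.0000, 0.0000) + 11.9 * (0.5000, 0.8660) = (0.0000 + 5.9500, 0.0000 + 10.3057) = (5.9500, 10.3057)
link 1: phi[1] = 60 + 30 = 90 deg
  cos(90 deg) = 0.0000, sin(90 deg) = 1.0000
  joint[2] = (5.9500, 10.3057) + 3 * (0.0000, 1.0000) = (5.9500 + 0.0000, 10.3057 + 3.0000) = (5.9500, 13.3057)
link 2: phi[2] = 60 + 30 + 175 = 265 deg
  cos(265 deg) = -0.0872, sin(265 deg) = -0.9962
  joint[3] = (5.9500, 13.3057) + 1.9 * (-0.0872, -0.9962) = (5.9500 + -0.1656, 13.3057 + -1.8928) = (5.7844, 11.4129)
End effector: (5.7844, 11.4129)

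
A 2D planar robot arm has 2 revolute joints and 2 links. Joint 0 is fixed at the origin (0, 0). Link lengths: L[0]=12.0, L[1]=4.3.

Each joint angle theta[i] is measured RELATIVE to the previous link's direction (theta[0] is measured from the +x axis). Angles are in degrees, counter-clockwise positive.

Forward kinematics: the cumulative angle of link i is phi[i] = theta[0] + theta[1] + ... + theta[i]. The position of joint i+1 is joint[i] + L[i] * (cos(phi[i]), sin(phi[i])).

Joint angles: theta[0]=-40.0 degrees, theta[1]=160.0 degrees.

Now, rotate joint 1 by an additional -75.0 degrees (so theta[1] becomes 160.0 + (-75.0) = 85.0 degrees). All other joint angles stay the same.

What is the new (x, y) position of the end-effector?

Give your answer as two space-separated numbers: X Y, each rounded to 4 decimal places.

Answer: 12.2331 -4.6729

Derivation:
joint[0] = (0.0000, 0.0000)  (base)
link 0: phi[0] = -40 = -40 deg
  cos(-40 deg) = 0.7660, sin(-40 deg) = -0.6428
  joint[1] = (0.0000, 0.0000) + 12 * (0.7660, -0.6428) = (0.0000 + 9.1925, 0.0000 + -7.7135) = (9.1925, -7.7135)
link 1: phi[1] = -40 + 85 = 45 deg
  cos(45 deg) = 0.7071, sin(45 deg) = 0.7071
  joint[2] = (9.1925, -7.7135) + 4.3 * (0.7071, 0.7071) = (9.1925 + 3.0406, -7.7135 + 3.0406) = (12.2331, -4.6729)
End effector: (12.2331, -4.6729)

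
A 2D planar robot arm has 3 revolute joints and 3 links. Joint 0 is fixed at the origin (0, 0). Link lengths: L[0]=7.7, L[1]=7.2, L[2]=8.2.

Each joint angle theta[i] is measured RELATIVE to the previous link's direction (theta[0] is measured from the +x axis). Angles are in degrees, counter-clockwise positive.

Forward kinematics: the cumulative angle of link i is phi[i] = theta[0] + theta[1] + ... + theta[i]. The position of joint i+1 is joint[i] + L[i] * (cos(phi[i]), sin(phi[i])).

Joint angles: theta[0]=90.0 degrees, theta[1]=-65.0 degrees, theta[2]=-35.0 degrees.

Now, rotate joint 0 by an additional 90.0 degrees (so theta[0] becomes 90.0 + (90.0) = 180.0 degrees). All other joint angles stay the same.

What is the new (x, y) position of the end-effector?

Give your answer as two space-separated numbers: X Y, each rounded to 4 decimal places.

Answer: -9.3189 14.6008

Derivation:
joint[0] = (0.0000, 0.0000)  (base)
link 0: phi[0] = 180 = 180 deg
  cos(180 deg) = -1.0000, sin(180 deg) = 0.0000
  joint[1] = (0.0000, 0.0000) + 7.7 * (-1.0000, 0.0000) = (0.0000 + -7.7000, 0.0000 + 0.0000) = (-7.7000, 0.0000)
link 1: phi[1] = 180 + -65 = 115 deg
  cos(115 deg) = -0.4226, sin(115 deg) = 0.9063
  joint[2] = (-7.7000, 0.0000) + 7.2 * (-0.4226, 0.9063) = (-7.7000 + -3.0429, 0.0000 + 6.5254) = (-10.7429, 6.5254)
link 2: phi[2] = 180 + -65 + -35 = 80 deg
  cos(80 deg) = 0.1736, sin(80 deg) = 0.9848
  joint[3] = (-10.7429, 6.5254) + 8.2 * (0.1736, 0.9848) = (-10.7429 + 1.4239, 6.5254 + 8.0754) = (-9.3189, 14.6008)
End effector: (-9.3189, 14.6008)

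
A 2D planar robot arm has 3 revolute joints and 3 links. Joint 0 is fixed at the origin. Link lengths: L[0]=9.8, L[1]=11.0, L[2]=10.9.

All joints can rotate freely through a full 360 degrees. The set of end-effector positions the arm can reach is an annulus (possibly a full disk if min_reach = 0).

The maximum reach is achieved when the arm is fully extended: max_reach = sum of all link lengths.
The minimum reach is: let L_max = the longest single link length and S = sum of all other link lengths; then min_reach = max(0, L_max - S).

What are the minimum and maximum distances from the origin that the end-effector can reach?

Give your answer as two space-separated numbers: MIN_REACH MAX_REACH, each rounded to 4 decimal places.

Answer: 0.0000 31.7000

Derivation:
Link lengths: [9.8, 11.0, 10.9]
max_reach = 9.8 + 11 + 10.9 = 31.7
L_max = max([9.8, 11.0, 10.9]) = 11
S (sum of others) = 31.7 - 11 = 20.7
min_reach = max(0, 11 - 20.7) = max(0, -9.7) = 0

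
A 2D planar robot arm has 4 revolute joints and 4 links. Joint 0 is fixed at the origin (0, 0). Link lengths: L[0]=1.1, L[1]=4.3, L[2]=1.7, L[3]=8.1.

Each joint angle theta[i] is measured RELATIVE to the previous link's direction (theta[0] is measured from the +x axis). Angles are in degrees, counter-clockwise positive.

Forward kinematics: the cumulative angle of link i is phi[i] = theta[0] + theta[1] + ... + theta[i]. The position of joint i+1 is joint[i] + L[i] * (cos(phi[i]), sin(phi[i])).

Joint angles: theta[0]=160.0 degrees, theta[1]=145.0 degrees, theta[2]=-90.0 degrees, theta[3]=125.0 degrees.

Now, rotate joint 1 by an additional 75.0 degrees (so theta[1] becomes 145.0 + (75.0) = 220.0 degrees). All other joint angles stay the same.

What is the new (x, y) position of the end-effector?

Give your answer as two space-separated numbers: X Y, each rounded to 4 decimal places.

Answer: 8.2344 6.8846

Derivation:
joint[0] = (0.0000, 0.0000)  (base)
link 0: phi[0] = 160 = 160 deg
  cos(160 deg) = -0.9397, sin(160 deg) = 0.3420
  joint[1] = (0.0000, 0.0000) + 1.1 * (-0.9397, 0.3420) = (0.0000 + -1.0337, 0.0000 + 0.3762) = (-1.0337, 0.3762)
link 1: phi[1] = 160 + 220 = 380 deg
  cos(380 deg) = 0.9397, sin(380 deg) = 0.3420
  joint[2] = (-1.0337, 0.3762) + 4.3 * (0.9397, 0.3420) = (-1.0337 + 4.0407, 0.3762 + 1.4707) = (3.0070, 1.8469)
link 2: phi[2] = 160 + 220 + -90 = 290 deg
  cos(290 deg) = 0.3420, sin(290 deg) = -0.9397
  joint[3] = (3.0070, 1.8469) + 1.7 * (0.3420, -0.9397) = (3.0070 + 0.5814, 1.8469 + -1.5975) = (3.5885, 0.2494)
link 3: phi[3] = 160 + 220 + -90 + 125 = 415 deg
  cos(415 deg) = 0.5736, sin(415 deg) = 0.8192
  joint[4] = (3.5885, 0.2494) + 8.1 * (0.5736, 0.8192) = (3.5885 + 4.6460, 0.2494 + 6.6351) = (8.2344, 6.8846)
End effector: (8.2344, 6.8846)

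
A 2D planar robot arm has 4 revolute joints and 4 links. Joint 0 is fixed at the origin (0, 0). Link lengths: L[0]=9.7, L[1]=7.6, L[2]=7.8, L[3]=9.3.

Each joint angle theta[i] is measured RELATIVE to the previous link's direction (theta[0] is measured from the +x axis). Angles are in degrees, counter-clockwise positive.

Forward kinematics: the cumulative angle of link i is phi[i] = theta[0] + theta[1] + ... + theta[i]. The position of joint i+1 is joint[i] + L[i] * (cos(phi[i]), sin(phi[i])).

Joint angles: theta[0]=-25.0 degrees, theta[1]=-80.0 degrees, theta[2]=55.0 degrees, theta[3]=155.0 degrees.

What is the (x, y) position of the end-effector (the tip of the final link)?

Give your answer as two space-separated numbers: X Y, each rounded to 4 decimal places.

joint[0] = (0.0000, 0.0000)  (base)
link 0: phi[0] = -25 = -25 deg
  cos(-25 deg) = 0.9063, sin(-25 deg) = -0.4226
  joint[1] = (0.0000, 0.0000) + 9.7 * (0.9063, -0.4226) = (0.0000 + 8.7912, 0.0000 + -4.0994) = (8.7912, -4.0994)
link 1: phi[1] = -25 + -80 = -105 deg
  cos(-105 deg) = -0.2588, sin(-105 deg) = -0.9659
  joint[2] = (8.7912, -4.0994) + 7.6 * (-0.2588, -0.9659) = (8.7912 + -1.9670, -4.0994 + -7.3410) = (6.8242, -11.4404)
link 2: phi[2] = -25 + -80 + 55 = -50 deg
  cos(-50 deg) = 0.6428, sin(-50 deg) = -0.7660
  joint[3] = (6.8242, -11.4404) + 7.8 * (0.6428, -0.7660) = (6.8242 + 5.0137, -11.4404 + -5.9751) = (11.8379, -17.4156)
link 3: phi[3] = -25 + -80 + 55 + 155 = 105 deg
  cos(105 deg) = -0.2588, sin(105 deg) = 0.9659
  joint[4] = (11.8379, -17.4156) + 9.3 * (-0.2588, 0.9659) = (11.8379 + -2.4070, -17.4156 + 8.9831) = (9.4309, -8.4325)
End effector: (9.4309, -8.4325)

Answer: 9.4309 -8.4325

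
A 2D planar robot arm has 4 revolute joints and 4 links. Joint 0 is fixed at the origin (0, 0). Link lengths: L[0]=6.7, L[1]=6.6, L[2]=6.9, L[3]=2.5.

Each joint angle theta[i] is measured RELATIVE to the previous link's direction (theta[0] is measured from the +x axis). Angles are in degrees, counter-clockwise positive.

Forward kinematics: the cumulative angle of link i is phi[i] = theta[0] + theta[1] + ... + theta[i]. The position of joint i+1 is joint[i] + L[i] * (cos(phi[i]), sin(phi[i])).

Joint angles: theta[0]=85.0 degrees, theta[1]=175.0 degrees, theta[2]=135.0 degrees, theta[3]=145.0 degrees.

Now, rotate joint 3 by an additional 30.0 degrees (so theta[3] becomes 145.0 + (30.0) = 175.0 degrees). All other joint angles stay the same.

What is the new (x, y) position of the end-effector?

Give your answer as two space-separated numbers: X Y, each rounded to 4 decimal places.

joint[0] = (0.0000, 0.0000)  (base)
link 0: phi[0] = 85 = 85 deg
  cos(85 deg) = 0.0872, sin(85 deg) = 0.9962
  joint[1] = (0.0000, 0.0000) + 6.7 * (0.0872, 0.9962) = (0.0000 + 0.5839, 0.0000 + 6.6745) = (0.5839, 6.6745)
link 1: phi[1] = 85 + 175 = 260 deg
  cos(260 deg) = -0.1736, sin(260 deg) = -0.9848
  joint[2] = (0.5839, 6.6745) + 6.6 * (-0.1736, -0.9848) = (0.5839 + -1.1461, 6.6745 + -6.4997) = (-0.5621, 0.1748)
link 2: phi[2] = 85 + 175 + 135 = 395 deg
  cos(395 deg) = 0.8192, sin(395 deg) = 0.5736
  joint[3] = (-0.5621, 0.1748) + 6.9 * (0.8192, 0.5736) = (-0.5621 + 5.6521, 0.1748 + 3.9577) = (5.0900, 4.1325)
link 3: phi[3] = 85 + 175 + 135 + 175 = 570 deg
  cos(570 deg) = -0.8660, sin(570 deg) = -0.5000
  joint[4] = (5.0900, 4.1325) + 2.5 * (-0.8660, -0.5000) = (5.0900 + -2.1651, 4.1325 + -1.2500) = (2.9250, 2.8825)
End effector: (2.9250, 2.8825)

Answer: 2.9250 2.8825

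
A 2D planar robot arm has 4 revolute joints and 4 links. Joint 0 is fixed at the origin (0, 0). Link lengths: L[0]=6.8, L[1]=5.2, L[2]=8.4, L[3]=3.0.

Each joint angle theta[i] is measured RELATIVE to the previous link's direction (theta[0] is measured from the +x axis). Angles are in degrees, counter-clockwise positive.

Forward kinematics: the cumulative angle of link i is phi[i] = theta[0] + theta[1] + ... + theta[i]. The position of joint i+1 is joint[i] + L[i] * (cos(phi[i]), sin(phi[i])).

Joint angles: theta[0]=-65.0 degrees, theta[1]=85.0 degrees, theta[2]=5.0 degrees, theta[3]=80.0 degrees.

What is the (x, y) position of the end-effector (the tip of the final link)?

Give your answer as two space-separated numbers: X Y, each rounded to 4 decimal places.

Answer: 14.5967 2.0634

Derivation:
joint[0] = (0.0000, 0.0000)  (base)
link 0: phi[0] = -65 = -65 deg
  cos(-65 deg) = 0.4226, sin(-65 deg) = -0.9063
  joint[1] = (0.0000, 0.0000) + 6.8 * (0.4226, -0.9063) = (0.0000 + 2.8738, 0.0000 + -6.1629) = (2.8738, -6.1629)
link 1: phi[1] = -65 + 85 = 20 deg
  cos(20 deg) = 0.9397, sin(20 deg) = 0.3420
  joint[2] = (2.8738, -6.1629) + 5.2 * (0.9397, 0.3420) = (2.8738 + 4.8864, -6.1629 + 1.7785) = (7.7602, -4.3844)
link 2: phi[2] = -65 + 85 + 5 = 25 deg
  cos(25 deg) = 0.9063, sin(25 deg) = 0.4226
  joint[3] = (7.7602, -4.3844) + 8.4 * (0.9063, 0.4226) = (7.7602 + 7.6130, -4.3844 + 3.5500) = (15.3732, -0.8344)
link 3: phi[3] = -65 + 85 + 5 + 80 = 105 deg
  cos(105 deg) = -0.2588, sin(105 deg) = 0.9659
  joint[4] = (15.3732, -0.8344) + 3 * (-0.2588, 0.9659) = (15.3732 + -0.7765, -0.8344 + 2.8978) = (14.5967, 2.0634)
End effector: (14.5967, 2.0634)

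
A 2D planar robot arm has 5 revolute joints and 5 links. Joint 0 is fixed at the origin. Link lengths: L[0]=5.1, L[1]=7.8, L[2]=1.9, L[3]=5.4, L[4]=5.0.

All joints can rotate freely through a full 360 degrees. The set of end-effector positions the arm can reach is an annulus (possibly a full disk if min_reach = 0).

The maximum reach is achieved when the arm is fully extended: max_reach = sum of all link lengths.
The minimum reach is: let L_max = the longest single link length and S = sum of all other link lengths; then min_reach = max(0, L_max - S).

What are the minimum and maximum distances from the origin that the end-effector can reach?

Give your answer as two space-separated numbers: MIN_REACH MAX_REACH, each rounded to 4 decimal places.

Link lengths: [5.1, 7.8, 1.9, 5.4, 5.0]
max_reach = 5.1 + 7.8 + 1.9 + 5.4 + 5 = 25.2
L_max = max([5.1, 7.8, 1.9, 5.4, 5.0]) = 7.8
S (sum of others) = 25.2 - 7.8 = 17.4
min_reach = max(0, 7.8 - 17.4) = max(0, -9.6) = 0

Answer: 0.0000 25.2000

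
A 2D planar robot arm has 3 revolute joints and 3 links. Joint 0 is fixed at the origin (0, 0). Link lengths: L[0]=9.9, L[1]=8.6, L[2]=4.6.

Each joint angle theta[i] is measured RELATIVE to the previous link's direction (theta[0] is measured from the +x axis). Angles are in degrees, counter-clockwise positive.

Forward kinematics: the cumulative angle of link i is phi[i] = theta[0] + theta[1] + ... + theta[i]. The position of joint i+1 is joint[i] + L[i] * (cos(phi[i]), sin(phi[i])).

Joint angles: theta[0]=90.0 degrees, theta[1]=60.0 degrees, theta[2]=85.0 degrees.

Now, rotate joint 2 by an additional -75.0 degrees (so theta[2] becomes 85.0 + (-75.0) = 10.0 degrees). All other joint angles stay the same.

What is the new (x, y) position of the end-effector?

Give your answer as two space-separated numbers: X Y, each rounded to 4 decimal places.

Answer: -11.7704 15.7733

Derivation:
joint[0] = (0.0000, 0.0000)  (base)
link 0: phi[0] = 90 = 90 deg
  cos(90 deg) = 0.0000, sin(90 deg) = 1.0000
  joint[1] = (0.0000, 0.0000) + 9.9 * (0.0000, 1.0000) = (0.0000 + 0.0000, 0.0000 + 9.9000) = (0.0000, 9.9000)
link 1: phi[1] = 90 + 60 = 150 deg
  cos(150 deg) = -0.8660, sin(150 deg) = 0.5000
  joint[2] = (0.0000, 9.9000) + 8.6 * (-0.8660, 0.5000) = (0.0000 + -7.4478, 9.9000 + 4.3000) = (-7.4478, 14.2000)
link 2: phi[2] = 90 + 60 + 10 = 160 deg
  cos(160 deg) = -0.9397, sin(160 deg) = 0.3420
  joint[3] = (-7.4478, 14.2000) + 4.6 * (-0.9397, 0.3420) = (-7.4478 + -4.3226, 14.2000 + 1.5733) = (-11.7704, 15.7733)
End effector: (-11.7704, 15.7733)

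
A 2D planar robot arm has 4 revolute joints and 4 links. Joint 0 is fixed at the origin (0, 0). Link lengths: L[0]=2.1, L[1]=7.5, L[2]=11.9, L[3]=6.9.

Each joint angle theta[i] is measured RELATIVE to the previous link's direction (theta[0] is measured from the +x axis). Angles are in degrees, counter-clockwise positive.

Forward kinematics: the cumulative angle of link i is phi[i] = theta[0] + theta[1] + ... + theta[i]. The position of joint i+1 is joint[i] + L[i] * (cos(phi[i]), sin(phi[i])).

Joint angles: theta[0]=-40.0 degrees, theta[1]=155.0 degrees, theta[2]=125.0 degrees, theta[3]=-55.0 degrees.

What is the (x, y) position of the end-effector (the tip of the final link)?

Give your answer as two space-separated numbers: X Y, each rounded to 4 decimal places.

Answer: -14.3847 -5.4596

Derivation:
joint[0] = (0.0000, 0.0000)  (base)
link 0: phi[0] = -40 = -40 deg
  cos(-40 deg) = 0.7660, sin(-40 deg) = -0.6428
  joint[1] = (0.0000, 0.0000) + 2.1 * (0.7660, -0.6428) = (0.0000 + 1.6087, 0.0000 + -1.3499) = (1.6087, -1.3499)
link 1: phi[1] = -40 + 155 = 115 deg
  cos(115 deg) = -0.4226, sin(115 deg) = 0.9063
  joint[2] = (1.6087, -1.3499) + 7.5 * (-0.4226, 0.9063) = (1.6087 + -3.1696, -1.3499 + 6.7973) = (-1.5609, 5.4475)
link 2: phi[2] = -40 + 155 + 125 = 240 deg
  cos(240 deg) = -0.5000, sin(240 deg) = -0.8660
  joint[3] = (-1.5609, 5.4475) + 11.9 * (-0.5000, -0.8660) = (-1.5609 + -5.9500, 5.4475 + -10.3057) = (-7.5109, -4.8582)
link 3: phi[3] = -40 + 155 + 125 + -55 = 185 deg
  cos(185 deg) = -0.9962, sin(185 deg) = -0.0872
  joint[4] = (-7.5109, -4.8582) + 6.9 * (-0.9962, -0.0872) = (-7.5109 + -6.8737, -4.8582 + -0.6014) = (-14.3847, -5.4596)
End effector: (-14.3847, -5.4596)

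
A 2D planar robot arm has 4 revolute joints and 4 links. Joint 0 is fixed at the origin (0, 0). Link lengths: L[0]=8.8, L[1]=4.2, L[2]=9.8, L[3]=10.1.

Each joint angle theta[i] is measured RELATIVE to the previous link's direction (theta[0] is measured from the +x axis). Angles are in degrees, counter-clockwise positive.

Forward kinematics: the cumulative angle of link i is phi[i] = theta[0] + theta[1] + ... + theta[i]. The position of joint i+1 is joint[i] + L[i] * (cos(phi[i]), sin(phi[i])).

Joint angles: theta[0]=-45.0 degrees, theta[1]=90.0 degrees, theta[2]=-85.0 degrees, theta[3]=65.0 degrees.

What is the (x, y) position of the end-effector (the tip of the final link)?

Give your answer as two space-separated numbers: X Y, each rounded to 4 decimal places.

Answer: 25.8533 -5.2836

Derivation:
joint[0] = (0.0000, 0.0000)  (base)
link 0: phi[0] = -45 = -45 deg
  cos(-45 deg) = 0.7071, sin(-45 deg) = -0.7071
  joint[1] = (0.0000, 0.0000) + 8.8 * (0.7071, -0.7071) = (0.0000 + 6.2225, 0.0000 + -6.2225) = (6.2225, -6.2225)
link 1: phi[1] = -45 + 90 = 45 deg
  cos(45 deg) = 0.7071, sin(45 deg) = 0.7071
  joint[2] = (6.2225, -6.2225) + 4.2 * (0.7071, 0.7071) = (6.2225 + 2.9698, -6.2225 + 2.9698) = (9.1924, -3.2527)
link 2: phi[2] = -45 + 90 + -85 = -40 deg
  cos(-40 deg) = 0.7660, sin(-40 deg) = -0.6428
  joint[3] = (9.1924, -3.2527) + 9.8 * (0.7660, -0.6428) = (9.1924 + 7.5072, -3.2527 + -6.2993) = (16.6996, -9.5520)
link 3: phi[3] = -45 + 90 + -85 + 65 = 25 deg
  cos(25 deg) = 0.9063, sin(25 deg) = 0.4226
  joint[4] = (16.6996, -9.5520) + 10.1 * (0.9063, 0.4226) = (16.6996 + 9.1537, -9.5520 + 4.2684) = (25.8533, -5.2836)
End effector: (25.8533, -5.2836)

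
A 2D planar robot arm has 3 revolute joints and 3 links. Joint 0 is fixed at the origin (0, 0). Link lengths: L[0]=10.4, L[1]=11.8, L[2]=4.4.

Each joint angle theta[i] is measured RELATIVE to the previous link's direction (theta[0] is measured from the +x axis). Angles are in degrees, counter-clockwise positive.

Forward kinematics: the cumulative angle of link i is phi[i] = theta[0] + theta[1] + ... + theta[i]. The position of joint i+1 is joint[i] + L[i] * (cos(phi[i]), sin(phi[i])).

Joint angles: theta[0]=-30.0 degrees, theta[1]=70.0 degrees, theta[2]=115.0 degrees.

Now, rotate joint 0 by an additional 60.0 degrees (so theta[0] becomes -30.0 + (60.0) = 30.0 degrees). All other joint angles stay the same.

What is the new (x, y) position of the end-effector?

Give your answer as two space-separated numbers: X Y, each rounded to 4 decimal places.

joint[0] = (0.0000, 0.0000)  (base)
link 0: phi[0] = 30 = 30 deg
  cos(30 deg) = 0.8660, sin(30 deg) = 0.5000
  joint[1] = (0.0000, 0.0000) + 10.4 * (0.8660, 0.5000) = (0.0000 + 9.0067, 0.0000 + 5.2000) = (9.0067, 5.2000)
link 1: phi[1] = 30 + 70 = 100 deg
  cos(100 deg) = -0.1736, sin(100 deg) = 0.9848
  joint[2] = (9.0067, 5.2000) + 11.8 * (-0.1736, 0.9848) = (9.0067 + -2.0490, 5.2000 + 11.6207) = (6.9576, 16.8207)
link 2: phi[2] = 30 + 70 + 115 = 215 deg
  cos(215 deg) = -0.8192, sin(215 deg) = -0.5736
  joint[3] = (6.9576, 16.8207) + 4.4 * (-0.8192, -0.5736) = (6.9576 + -3.6043, 16.8207 + -2.5237) = (3.3533, 14.2970)
End effector: (3.3533, 14.2970)

Answer: 3.3533 14.2970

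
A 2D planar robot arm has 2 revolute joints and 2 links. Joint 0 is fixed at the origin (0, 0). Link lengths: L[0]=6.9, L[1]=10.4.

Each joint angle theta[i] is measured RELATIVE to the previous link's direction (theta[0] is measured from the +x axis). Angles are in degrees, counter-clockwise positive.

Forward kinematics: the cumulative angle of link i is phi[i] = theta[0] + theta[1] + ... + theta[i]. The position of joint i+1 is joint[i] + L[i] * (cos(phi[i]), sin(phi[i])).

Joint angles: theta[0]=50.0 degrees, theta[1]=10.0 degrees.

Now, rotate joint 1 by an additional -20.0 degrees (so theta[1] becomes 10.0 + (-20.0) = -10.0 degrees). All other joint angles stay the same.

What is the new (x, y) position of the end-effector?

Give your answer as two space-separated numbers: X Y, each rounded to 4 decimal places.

Answer: 12.4021 11.9707

Derivation:
joint[0] = (0.0000, 0.0000)  (base)
link 0: phi[0] = 50 = 50 deg
  cos(50 deg) = 0.6428, sin(50 deg) = 0.7660
  joint[1] = (0.0000, 0.0000) + 6.9 * (0.6428, 0.7660) = (0.0000 + 4.4352, 0.0000 + 5.2857) = (4.4352, 5.2857)
link 1: phi[1] = 50 + -10 = 40 deg
  cos(40 deg) = 0.7660, sin(40 deg) = 0.6428
  joint[2] = (4.4352, 5.2857) + 10.4 * (0.7660, 0.6428) = (4.4352 + 7.9669, 5.2857 + 6.6850) = (12.4021, 11.9707)
End effector: (12.4021, 11.9707)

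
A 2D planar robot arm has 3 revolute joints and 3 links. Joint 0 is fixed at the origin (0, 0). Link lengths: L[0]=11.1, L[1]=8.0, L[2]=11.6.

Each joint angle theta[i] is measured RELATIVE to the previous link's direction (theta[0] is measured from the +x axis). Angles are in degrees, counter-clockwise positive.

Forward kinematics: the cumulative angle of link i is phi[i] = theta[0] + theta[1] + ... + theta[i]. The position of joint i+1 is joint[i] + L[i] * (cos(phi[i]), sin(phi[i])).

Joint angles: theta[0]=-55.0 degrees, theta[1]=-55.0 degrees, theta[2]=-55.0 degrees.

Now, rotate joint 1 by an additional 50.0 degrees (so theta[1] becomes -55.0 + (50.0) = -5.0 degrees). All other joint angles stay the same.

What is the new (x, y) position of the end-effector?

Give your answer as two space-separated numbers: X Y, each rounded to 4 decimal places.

joint[0] = (0.0000, 0.0000)  (base)
link 0: phi[0] = -55 = -55 deg
  cos(-55 deg) = 0.5736, sin(-55 deg) = -0.8192
  joint[1] = (0.0000, 0.0000) + 11.1 * (0.5736, -0.8192) = (0.0000 + 6.3667, 0.0000 + -9.0926) = (6.3667, -9.0926)
link 1: phi[1] = -55 + -5 = -60 deg
  cos(-60 deg) = 0.5000, sin(-60 deg) = -0.8660
  joint[2] = (6.3667, -9.0926) + 8 * (0.5000, -0.8660) = (6.3667 + 4.0000, -9.0926 + -6.9282) = (10.3667, -16.0208)
link 2: phi[2] = -55 + -5 + -55 = -115 deg
  cos(-115 deg) = -0.4226, sin(-115 deg) = -0.9063
  joint[3] = (10.3667, -16.0208) + 11.6 * (-0.4226, -0.9063) = (10.3667 + -4.9024, -16.0208 + -10.5132) = (5.4643, -26.5340)
End effector: (5.4643, -26.5340)

Answer: 5.4643 -26.5340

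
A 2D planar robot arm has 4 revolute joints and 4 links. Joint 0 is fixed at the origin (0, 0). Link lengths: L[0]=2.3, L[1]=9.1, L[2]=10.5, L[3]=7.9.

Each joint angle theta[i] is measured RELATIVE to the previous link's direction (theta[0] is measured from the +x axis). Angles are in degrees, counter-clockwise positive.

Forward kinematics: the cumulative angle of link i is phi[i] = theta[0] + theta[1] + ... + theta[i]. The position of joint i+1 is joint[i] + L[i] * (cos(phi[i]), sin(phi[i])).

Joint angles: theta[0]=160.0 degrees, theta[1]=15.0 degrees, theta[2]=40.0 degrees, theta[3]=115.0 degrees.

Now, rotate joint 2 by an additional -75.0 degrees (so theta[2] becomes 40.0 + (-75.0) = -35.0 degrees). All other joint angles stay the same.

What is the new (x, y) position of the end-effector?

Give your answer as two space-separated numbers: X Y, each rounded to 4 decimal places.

Answer: -21.3148 0.6982

Derivation:
joint[0] = (0.0000, 0.0000)  (base)
link 0: phi[0] = 160 = 160 deg
  cos(160 deg) = -0.9397, sin(160 deg) = 0.3420
  joint[1] = (0.0000, 0.0000) + 2.3 * (-0.9397, 0.3420) = (0.0000 + -2.1613, 0.0000 + 0.7866) = (-2.1613, 0.7866)
link 1: phi[1] = 160 + 15 = 175 deg
  cos(175 deg) = -0.9962, sin(175 deg) = 0.0872
  joint[2] = (-2.1613, 0.7866) + 9.1 * (-0.9962, 0.0872) = (-2.1613 + -9.0654, 0.7866 + 0.7931) = (-11.2267, 1.5798)
link 2: phi[2] = 160 + 15 + -35 = 140 deg
  cos(140 deg) = -0.7660, sin(140 deg) = 0.6428
  joint[3] = (-11.2267, 1.5798) + 10.5 * (-0.7660, 0.6428) = (-11.2267 + -8.0435, 1.5798 + 6.7493) = (-19.2701, 8.3290)
link 3: phi[3] = 160 + 15 + -35 + 115 = 255 deg
  cos(255 deg) = -0.2588, sin(255 deg) = -0.9659
  joint[4] = (-19.2701, 8.3290) + 7.9 * (-0.2588, -0.9659) = (-19.2701 + -2.0447, 8.3290 + -7.6308) = (-21.3148, 0.6982)
End effector: (-21.3148, 0.6982)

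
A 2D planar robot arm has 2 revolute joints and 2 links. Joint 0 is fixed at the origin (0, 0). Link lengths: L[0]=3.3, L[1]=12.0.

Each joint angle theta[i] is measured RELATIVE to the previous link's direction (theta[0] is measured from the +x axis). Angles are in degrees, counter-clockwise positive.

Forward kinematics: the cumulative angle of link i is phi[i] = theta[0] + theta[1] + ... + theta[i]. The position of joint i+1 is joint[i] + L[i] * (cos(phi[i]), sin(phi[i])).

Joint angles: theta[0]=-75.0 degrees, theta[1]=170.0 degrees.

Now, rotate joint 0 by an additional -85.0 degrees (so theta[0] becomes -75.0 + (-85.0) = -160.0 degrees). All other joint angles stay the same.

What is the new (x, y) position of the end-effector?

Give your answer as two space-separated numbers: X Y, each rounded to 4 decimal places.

Answer: 8.7167 0.9551

Derivation:
joint[0] = (0.0000, 0.0000)  (base)
link 0: phi[0] = -160 = -160 deg
  cos(-160 deg) = -0.9397, sin(-160 deg) = -0.3420
  joint[1] = (0.0000, 0.0000) + 3.3 * (-0.9397, -0.3420) = (0.0000 + -3.1010, 0.0000 + -1.1287) = (-3.1010, -1.1287)
link 1: phi[1] = -160 + 170 = 10 deg
  cos(10 deg) = 0.9848, sin(10 deg) = 0.1736
  joint[2] = (-3.1010, -1.1287) + 12 * (0.9848, 0.1736) = (-3.1010 + 11.8177, -1.1287 + 2.0838) = (8.7167, 0.9551)
End effector: (8.7167, 0.9551)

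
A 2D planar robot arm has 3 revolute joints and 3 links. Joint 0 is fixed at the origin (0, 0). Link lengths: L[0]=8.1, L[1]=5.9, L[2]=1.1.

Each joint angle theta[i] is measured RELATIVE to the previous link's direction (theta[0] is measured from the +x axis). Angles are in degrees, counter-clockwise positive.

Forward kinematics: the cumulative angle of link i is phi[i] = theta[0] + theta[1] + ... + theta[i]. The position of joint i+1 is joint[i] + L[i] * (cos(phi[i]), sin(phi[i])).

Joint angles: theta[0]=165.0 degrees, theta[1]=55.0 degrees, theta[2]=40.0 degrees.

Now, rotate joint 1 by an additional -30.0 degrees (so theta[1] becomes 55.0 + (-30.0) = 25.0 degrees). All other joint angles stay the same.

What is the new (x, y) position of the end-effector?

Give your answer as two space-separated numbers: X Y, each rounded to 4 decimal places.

joint[0] = (0.0000, 0.0000)  (base)
link 0: phi[0] = 165 = 165 deg
  cos(165 deg) = -0.9659, sin(165 deg) = 0.2588
  joint[1] = (0.0000, 0.0000) + 8.1 * (-0.9659, 0.2588) = (0.0000 + -7.8240, 0.0000 + 2.0964) = (-7.8240, 2.0964)
link 1: phi[1] = 165 + 25 = 190 deg
  cos(190 deg) = -0.9848, sin(190 deg) = -0.1736
  joint[2] = (-7.8240, 2.0964) + 5.9 * (-0.9848, -0.1736) = (-7.8240 + -5.8104, 2.0964 + -1.0245) = (-13.6344, 1.0719)
link 2: phi[2] = 165 + 25 + 40 = 230 deg
  cos(230 deg) = -0.6428, sin(230 deg) = -0.7660
  joint[3] = (-13.6344, 1.0719) + 1.1 * (-0.6428, -0.7660) = (-13.6344 + -0.7071, 1.0719 + -0.8426) = (-14.3414, 0.2293)
End effector: (-14.3414, 0.2293)

Answer: -14.3414 0.2293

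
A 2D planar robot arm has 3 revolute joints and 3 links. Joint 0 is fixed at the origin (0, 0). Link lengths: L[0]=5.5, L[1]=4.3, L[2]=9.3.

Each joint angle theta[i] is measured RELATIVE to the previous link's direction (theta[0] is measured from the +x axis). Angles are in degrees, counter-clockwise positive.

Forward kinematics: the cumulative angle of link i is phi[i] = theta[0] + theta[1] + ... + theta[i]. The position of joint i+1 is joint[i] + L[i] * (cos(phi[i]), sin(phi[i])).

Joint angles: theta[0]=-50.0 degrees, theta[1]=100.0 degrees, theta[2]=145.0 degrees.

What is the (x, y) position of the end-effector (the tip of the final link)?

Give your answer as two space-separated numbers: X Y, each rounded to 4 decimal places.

Answer: -2.6838 -3.3263

Derivation:
joint[0] = (0.0000, 0.0000)  (base)
link 0: phi[0] = -50 = -50 deg
  cos(-50 deg) = 0.6428, sin(-50 deg) = -0.7660
  joint[1] = (0.0000, 0.0000) + 5.5 * (0.6428, -0.7660) = (0.0000 + 3.5353, 0.0000 + -4.2132) = (3.5353, -4.2132)
link 1: phi[1] = -50 + 100 = 50 deg
  cos(50 deg) = 0.6428, sin(50 deg) = 0.7660
  joint[2] = (3.5353, -4.2132) + 4.3 * (0.6428, 0.7660) = (3.5353 + 2.7640, -4.2132 + 3.2940) = (6.2993, -0.9193)
link 2: phi[2] = -50 + 100 + 145 = 195 deg
  cos(195 deg) = -0.9659, sin(195 deg) = -0.2588
  joint[3] = (6.2993, -0.9193) + 9.3 * (-0.9659, -0.2588) = (6.2993 + -8.9831, -0.9193 + -2.4070) = (-2.6838, -3.3263)
End effector: (-2.6838, -3.3263)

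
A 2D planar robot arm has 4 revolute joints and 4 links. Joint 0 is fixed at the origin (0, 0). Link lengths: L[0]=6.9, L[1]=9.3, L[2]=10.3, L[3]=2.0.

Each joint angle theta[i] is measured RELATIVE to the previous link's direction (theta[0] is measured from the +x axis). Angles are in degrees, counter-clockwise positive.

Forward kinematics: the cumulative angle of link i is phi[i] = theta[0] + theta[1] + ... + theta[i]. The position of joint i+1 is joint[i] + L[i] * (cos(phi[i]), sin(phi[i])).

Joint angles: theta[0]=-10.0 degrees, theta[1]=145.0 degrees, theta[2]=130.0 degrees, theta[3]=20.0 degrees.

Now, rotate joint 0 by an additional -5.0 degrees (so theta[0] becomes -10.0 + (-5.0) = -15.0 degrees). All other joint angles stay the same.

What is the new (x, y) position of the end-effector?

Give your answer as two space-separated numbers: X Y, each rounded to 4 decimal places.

Answer: -0.7543 -6.7748

Derivation:
joint[0] = (0.0000, 0.0000)  (base)
link 0: phi[0] = -15 = -15 deg
  cos(-15 deg) = 0.9659, sin(-15 deg) = -0.2588
  joint[1] = (0.0000, 0.0000) + 6.9 * (0.9659, -0.2588) = (0.0000 + 6.6649, 0.0000 + -1.7859) = (6.6649, -1.7859)
link 1: phi[1] = -15 + 145 = 130 deg
  cos(130 deg) = -0.6428, sin(130 deg) = 0.7660
  joint[2] = (6.6649, -1.7859) + 9.3 * (-0.6428, 0.7660) = (6.6649 + -5.9779, -1.7859 + 7.1242) = (0.6870, 5.3384)
link 2: phi[2] = -15 + 145 + 130 = 260 deg
  cos(260 deg) = -0.1736, sin(260 deg) = -0.9848
  joint[3] = (0.6870, 5.3384) + 10.3 * (-0.1736, -0.9848) = (0.6870 + -1.7886, 5.3384 + -10.1435) = (-1.1016, -4.8052)
link 3: phi[3] = -15 + 145 + 130 + 20 = 280 deg
  cos(280 deg) = 0.1736, sin(280 deg) = -0.9848
  joint[4] = (-1.1016, -4.8052) + 2 * (0.1736, -0.9848) = (-1.1016 + 0.3473, -4.8052 + -1.9696) = (-0.7543, -6.7748)
End effector: (-0.7543, -6.7748)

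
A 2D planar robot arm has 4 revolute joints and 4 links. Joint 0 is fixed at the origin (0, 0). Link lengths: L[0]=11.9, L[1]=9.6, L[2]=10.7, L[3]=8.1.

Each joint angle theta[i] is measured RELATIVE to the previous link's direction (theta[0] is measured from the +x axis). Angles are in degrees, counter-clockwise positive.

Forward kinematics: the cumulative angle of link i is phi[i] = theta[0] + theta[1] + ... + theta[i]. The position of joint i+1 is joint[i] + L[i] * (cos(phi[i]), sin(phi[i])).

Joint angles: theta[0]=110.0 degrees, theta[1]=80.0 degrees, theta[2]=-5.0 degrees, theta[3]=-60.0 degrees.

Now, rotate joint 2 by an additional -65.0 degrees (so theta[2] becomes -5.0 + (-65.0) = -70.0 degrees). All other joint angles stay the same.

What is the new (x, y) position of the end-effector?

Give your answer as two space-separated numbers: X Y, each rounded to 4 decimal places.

joint[0] = (0.0000, 0.0000)  (base)
link 0: phi[0] = 110 = 110 deg
  cos(110 deg) = -0.3420, sin(110 deg) = 0.9397
  joint[1] = (0.0000, 0.0000) + 11.9 * (-0.3420, 0.9397) = (0.0000 + -4.0700, 0.0000 + 11.1823) = (-4.0700, 11.1823)
link 1: phi[1] = 110 + 80 = 190 deg
  cos(190 deg) = -0.9848, sin(190 deg) = -0.1736
  joint[2] = (-4.0700, 11.1823) + 9.6 * (-0.9848, -0.1736) = (-4.0700 + -9.4542, 11.1823 + -1.6670) = (-13.5242, 9.5153)
link 2: phi[2] = 110 + 80 + -70 = 120 deg
  cos(120 deg) = -0.5000, sin(120 deg) = 0.8660
  joint[3] = (-13.5242, 9.5153) + 10.7 * (-0.5000, 0.8660) = (-13.5242 + -5.3500, 9.5153 + 9.2665) = (-18.8742, 18.7818)
link 3: phi[3] = 110 + 80 + -70 + -60 = 60 deg
  cos(60 deg) = 0.5000, sin(60 deg) = 0.8660
  joint[4] = (-18.8742, 18.7818) + 8.1 * (0.5000, 0.8660) = (-18.8742 + 4.0500, 18.7818 + 7.0148) = (-14.8242, 25.7966)
End effector: (-14.8242, 25.7966)

Answer: -14.8242 25.7966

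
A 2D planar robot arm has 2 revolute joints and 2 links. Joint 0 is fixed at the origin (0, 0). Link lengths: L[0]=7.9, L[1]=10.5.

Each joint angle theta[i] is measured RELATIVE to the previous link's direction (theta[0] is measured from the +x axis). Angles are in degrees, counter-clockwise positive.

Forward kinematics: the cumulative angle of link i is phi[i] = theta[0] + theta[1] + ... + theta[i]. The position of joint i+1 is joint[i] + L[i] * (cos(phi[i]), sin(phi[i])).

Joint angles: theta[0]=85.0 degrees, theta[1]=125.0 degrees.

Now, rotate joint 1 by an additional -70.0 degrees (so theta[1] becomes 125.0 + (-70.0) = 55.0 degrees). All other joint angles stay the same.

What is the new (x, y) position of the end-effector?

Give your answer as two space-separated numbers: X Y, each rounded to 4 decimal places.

Answer: -7.3549 14.6192

Derivation:
joint[0] = (0.0000, 0.0000)  (base)
link 0: phi[0] = 85 = 85 deg
  cos(85 deg) = 0.0872, sin(85 deg) = 0.9962
  joint[1] = (0.0000, 0.0000) + 7.9 * (0.0872, 0.9962) = (0.0000 + 0.6885, 0.0000 + 7.8699) = (0.6885, 7.8699)
link 1: phi[1] = 85 + 55 = 140 deg
  cos(140 deg) = -0.7660, sin(140 deg) = 0.6428
  joint[2] = (0.6885, 7.8699) + 10.5 * (-0.7660, 0.6428) = (0.6885 + -8.0435, 7.8699 + 6.7493) = (-7.3549, 14.6192)
End effector: (-7.3549, 14.6192)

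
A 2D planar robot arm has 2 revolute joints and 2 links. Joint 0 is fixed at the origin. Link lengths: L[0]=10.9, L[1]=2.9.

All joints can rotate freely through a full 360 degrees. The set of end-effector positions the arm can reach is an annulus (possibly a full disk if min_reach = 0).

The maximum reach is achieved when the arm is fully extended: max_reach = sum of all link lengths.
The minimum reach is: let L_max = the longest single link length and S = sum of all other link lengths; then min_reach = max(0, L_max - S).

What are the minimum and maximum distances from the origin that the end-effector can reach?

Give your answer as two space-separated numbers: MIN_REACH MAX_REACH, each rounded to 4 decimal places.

Answer: 8.0000 13.8000

Derivation:
Link lengths: [10.9, 2.9]
max_reach = 10.9 + 2.9 = 13.8
L_max = max([10.9, 2.9]) = 10.9
S (sum of others) = 13.8 - 10.9 = 2.9
min_reach = max(0, 10.9 - 2.9) = max(0, 8) = 8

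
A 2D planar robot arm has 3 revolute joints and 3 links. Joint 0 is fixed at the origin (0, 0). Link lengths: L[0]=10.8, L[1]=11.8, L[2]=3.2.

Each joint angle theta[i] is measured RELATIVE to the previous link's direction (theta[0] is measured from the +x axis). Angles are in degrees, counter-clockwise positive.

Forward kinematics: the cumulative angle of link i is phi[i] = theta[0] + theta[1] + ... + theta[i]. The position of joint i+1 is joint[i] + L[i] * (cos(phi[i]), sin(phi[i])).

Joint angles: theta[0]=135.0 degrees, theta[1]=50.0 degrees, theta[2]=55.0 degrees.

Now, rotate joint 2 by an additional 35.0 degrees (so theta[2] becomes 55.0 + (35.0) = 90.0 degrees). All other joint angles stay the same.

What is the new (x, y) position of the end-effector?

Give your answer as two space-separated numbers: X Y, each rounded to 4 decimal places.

joint[0] = (0.0000, 0.0000)  (base)
link 0: phi[0] = 135 = 135 deg
  cos(135 deg) = -0.7071, sin(135 deg) = 0.7071
  joint[1] = (0.0000, 0.0000) + 10.8 * (-0.7071, 0.7071) = (0.0000 + -7.6368, 0.0000 + 7.6368) = (-7.6368, 7.6368)
link 1: phi[1] = 135 + 50 = 185 deg
  cos(185 deg) = -0.9962, sin(185 deg) = -0.0872
  joint[2] = (-7.6368, 7.6368) + 11.8 * (-0.9962, -0.0872) = (-7.6368 + -11.7551, 7.6368 + -1.0284) = (-19.3919, 6.6083)
link 2: phi[2] = 135 + 50 + 90 = 275 deg
  cos(275 deg) = 0.0872, sin(275 deg) = -0.9962
  joint[3] = (-19.3919, 6.6083) + 3.2 * (0.0872, -0.9962) = (-19.3919 + 0.2789, 6.6083 + -3.1878) = (-19.1130, 3.4205)
End effector: (-19.1130, 3.4205)

Answer: -19.1130 3.4205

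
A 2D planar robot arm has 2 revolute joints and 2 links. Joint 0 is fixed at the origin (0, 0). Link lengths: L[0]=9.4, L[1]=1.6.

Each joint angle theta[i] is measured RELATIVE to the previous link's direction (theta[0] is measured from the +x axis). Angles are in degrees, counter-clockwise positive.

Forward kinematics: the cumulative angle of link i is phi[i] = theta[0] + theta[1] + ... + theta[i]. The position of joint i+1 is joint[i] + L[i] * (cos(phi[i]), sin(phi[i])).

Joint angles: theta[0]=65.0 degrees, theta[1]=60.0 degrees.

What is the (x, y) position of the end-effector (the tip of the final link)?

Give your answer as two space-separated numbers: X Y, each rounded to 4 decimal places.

Answer: 3.0549 9.8299

Derivation:
joint[0] = (0.0000, 0.0000)  (base)
link 0: phi[0] = 65 = 65 deg
  cos(65 deg) = 0.4226, sin(65 deg) = 0.9063
  joint[1] = (0.0000, 0.0000) + 9.4 * (0.4226, 0.9063) = (0.0000 + 3.9726, 0.0000 + 8.5193) = (3.9726, 8.5193)
link 1: phi[1] = 65 + 60 = 125 deg
  cos(125 deg) = -0.5736, sin(125 deg) = 0.8192
  joint[2] = (3.9726, 8.5193) + 1.6 * (-0.5736, 0.8192) = (3.9726 + -0.9177, 8.5193 + 1.3106) = (3.0549, 9.8299)
End effector: (3.0549, 9.8299)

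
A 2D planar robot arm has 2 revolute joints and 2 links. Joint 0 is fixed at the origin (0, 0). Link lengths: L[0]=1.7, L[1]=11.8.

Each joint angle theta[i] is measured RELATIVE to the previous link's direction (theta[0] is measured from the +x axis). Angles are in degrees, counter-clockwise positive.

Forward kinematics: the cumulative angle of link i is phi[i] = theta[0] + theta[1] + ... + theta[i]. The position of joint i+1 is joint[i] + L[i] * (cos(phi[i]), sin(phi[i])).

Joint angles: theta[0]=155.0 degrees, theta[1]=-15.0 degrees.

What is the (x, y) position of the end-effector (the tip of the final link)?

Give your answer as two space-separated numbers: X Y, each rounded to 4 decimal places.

joint[0] = (0.0000, 0.0000)  (base)
link 0: phi[0] = 155 = 155 deg
  cos(155 deg) = -0.9063, sin(155 deg) = 0.4226
  joint[1] = (0.0000, 0.0000) + 1.7 * (-0.9063, 0.4226) = (0.0000 + -1.5407, 0.0000 + 0.7185) = (-1.5407, 0.7185)
link 1: phi[1] = 155 + -15 = 140 deg
  cos(140 deg) = -0.7660, sin(140 deg) = 0.6428
  joint[2] = (-1.5407, 0.7185) + 11.8 * (-0.7660, 0.6428) = (-1.5407 + -9.0393, 0.7185 + 7.5849) = (-10.5800, 8.3033)
End effector: (-10.5800, 8.3033)

Answer: -10.5800 8.3033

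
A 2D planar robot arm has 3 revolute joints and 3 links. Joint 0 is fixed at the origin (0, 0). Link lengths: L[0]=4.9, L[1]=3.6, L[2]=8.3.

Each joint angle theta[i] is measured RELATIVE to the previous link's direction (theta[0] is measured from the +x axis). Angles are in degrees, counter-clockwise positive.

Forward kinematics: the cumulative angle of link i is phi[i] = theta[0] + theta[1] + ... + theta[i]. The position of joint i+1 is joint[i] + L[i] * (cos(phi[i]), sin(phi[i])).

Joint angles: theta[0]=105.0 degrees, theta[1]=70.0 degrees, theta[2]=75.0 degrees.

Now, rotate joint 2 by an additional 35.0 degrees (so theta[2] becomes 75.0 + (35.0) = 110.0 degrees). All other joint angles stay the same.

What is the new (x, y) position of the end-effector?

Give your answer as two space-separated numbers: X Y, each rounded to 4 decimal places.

Answer: -2.7063 -2.9704

Derivation:
joint[0] = (0.0000, 0.0000)  (base)
link 0: phi[0] = 105 = 105 deg
  cos(105 deg) = -0.2588, sin(105 deg) = 0.9659
  joint[1] = (0.0000, 0.0000) + 4.9 * (-0.2588, 0.9659) = (0.0000 + -1.2682, 0.0000 + 4.7330) = (-1.2682, 4.7330)
link 1: phi[1] = 105 + 70 = 175 deg
  cos(175 deg) = -0.9962, sin(175 deg) = 0.0872
  joint[2] = (-1.2682, 4.7330) + 3.6 * (-0.9962, 0.0872) = (-1.2682 + -3.5863, 4.7330 + 0.3138) = (-4.8545, 5.0468)
link 2: phi[2] = 105 + 70 + 110 = 285 deg
  cos(285 deg) = 0.2588, sin(285 deg) = -0.9659
  joint[3] = (-4.8545, 5.0468) + 8.3 * (0.2588, -0.9659) = (-4.8545 + 2.1482, 5.0468 + -8.0172) = (-2.7063, -2.9704)
End effector: (-2.7063, -2.9704)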